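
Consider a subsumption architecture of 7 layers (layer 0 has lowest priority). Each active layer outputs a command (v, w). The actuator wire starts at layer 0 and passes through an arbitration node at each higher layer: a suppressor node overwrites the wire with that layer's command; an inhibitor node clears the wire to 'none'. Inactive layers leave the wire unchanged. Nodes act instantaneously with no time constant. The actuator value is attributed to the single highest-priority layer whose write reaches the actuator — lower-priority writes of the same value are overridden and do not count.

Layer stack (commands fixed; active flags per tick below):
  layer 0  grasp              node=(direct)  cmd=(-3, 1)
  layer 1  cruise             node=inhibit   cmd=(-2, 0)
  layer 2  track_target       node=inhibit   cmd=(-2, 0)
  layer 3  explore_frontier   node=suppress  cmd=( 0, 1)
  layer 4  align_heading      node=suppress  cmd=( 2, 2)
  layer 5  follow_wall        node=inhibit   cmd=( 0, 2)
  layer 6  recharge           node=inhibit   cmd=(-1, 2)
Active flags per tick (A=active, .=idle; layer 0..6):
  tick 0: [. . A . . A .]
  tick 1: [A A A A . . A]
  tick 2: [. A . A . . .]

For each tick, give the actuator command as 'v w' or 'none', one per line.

tick 0:
  layer 0 (grasp) idle — none
  layer 1 (cruise) idle — unchanged: none
  layer 2 (track_target) active — inhibits: none
  layer 3 (explore_frontier) idle — unchanged: none
  layer 4 (align_heading) idle — unchanged: none
  layer 5 (follow_wall) active — inhibits: none
  layer 6 (recharge) idle — unchanged: none
  → actuator none
tick 1:
  layer 0 (grasp) active — direct: (-3, 1)
  layer 1 (cruise) active — inhibits: none
  layer 2 (track_target) active — inhibits: none
  layer 3 (explore_frontier) active — suppresses: (0, 1)
  layer 4 (align_heading) idle — unchanged: (0, 1)
  layer 5 (follow_wall) idle — unchanged: (0, 1)
  layer 6 (recharge) active — inhibits: none
  → actuator none
tick 2:
  layer 0 (grasp) idle — none
  layer 1 (cruise) active — inhibits: none
  layer 2 (track_target) idle — unchanged: none
  layer 3 (explore_frontier) active — suppresses: (0, 1)
  layer 4 (align_heading) idle — unchanged: (0, 1)
  layer 5 (follow_wall) idle — unchanged: (0, 1)
  layer 6 (recharge) idle — unchanged: (0, 1)
  → actuator (0, 1)

none
none
0 1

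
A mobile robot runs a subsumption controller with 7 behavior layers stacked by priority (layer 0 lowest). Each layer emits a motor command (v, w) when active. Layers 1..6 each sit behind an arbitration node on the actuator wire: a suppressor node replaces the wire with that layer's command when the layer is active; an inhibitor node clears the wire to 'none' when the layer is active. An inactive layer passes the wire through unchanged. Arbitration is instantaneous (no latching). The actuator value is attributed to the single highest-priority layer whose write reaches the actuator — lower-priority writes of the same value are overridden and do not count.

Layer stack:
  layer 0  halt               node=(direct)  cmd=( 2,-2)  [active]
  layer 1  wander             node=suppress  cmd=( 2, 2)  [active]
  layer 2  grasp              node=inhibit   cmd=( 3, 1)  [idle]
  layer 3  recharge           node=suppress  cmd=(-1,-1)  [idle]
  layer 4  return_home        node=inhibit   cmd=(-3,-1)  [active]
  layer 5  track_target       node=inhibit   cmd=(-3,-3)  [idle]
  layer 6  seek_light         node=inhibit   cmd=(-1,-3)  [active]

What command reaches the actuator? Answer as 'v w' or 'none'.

[0] halt on; wire := (2, -2)
[1] wander on (suppress); wire := (2, 2)
[2] grasp off; pass (2, 2)
[3] recharge off; pass (2, 2)
[4] return_home on (inhibit); wire := none
[5] track_target off; pass none
[6] seek_light on (inhibit); wire := none
output none

none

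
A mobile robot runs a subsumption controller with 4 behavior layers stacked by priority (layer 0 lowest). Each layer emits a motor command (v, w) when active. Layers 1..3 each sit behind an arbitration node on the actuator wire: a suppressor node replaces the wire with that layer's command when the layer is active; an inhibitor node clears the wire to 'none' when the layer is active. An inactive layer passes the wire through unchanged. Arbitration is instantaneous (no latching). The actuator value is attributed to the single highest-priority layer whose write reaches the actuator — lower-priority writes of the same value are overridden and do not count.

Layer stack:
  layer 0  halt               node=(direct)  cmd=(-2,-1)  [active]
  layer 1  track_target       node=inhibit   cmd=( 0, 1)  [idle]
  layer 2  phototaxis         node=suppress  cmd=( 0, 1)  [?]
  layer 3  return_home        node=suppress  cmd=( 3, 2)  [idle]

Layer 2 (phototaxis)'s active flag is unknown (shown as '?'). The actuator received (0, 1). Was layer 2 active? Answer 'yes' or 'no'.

If layer 2 is active=yes:
  actuator would be (0, 1)
If layer 2 is active=no:
  actuator would be (-2, -1)
Observed (0, 1), so layer 2 was active.

yes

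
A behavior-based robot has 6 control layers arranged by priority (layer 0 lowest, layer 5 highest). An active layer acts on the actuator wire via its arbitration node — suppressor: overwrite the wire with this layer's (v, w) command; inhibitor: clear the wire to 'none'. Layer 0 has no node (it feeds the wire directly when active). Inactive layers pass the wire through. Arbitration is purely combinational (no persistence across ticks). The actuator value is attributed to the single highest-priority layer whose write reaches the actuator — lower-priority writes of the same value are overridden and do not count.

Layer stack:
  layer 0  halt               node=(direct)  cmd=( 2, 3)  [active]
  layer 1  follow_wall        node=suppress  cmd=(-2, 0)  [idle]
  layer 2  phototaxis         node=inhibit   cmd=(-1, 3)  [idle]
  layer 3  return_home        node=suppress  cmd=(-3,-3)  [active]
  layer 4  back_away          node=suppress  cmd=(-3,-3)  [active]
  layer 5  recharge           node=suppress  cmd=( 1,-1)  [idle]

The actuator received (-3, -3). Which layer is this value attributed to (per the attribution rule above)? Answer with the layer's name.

back_away

[0] halt on; wire := (2, 3)
[1] follow_wall off; pass (2, 3)
[2] phototaxis off; pass (2, 3)
[3] return_home on (suppress); wire := (-3, -3)
[4] back_away on (suppress); wire := (-3, -3)
[5] recharge off; pass (-3, -3)
output (-3, -3)
last writer: layer 4 = back_away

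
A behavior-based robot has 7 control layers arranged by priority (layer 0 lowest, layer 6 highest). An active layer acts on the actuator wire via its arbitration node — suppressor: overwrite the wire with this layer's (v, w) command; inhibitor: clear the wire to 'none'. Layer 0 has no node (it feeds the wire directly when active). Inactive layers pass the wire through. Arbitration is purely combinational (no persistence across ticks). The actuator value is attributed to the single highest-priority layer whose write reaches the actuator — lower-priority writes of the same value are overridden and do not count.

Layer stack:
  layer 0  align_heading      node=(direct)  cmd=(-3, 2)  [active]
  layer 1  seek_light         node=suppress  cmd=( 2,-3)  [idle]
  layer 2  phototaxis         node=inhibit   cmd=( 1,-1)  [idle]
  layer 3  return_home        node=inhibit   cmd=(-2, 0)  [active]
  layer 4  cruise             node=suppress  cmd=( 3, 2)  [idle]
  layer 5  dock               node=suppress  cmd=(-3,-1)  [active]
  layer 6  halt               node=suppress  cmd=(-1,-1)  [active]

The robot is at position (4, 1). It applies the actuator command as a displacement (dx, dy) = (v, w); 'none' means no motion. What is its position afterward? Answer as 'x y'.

layer 0 (align_heading) active — direct: (-3, 2)
layer 1 (seek_light) idle — unchanged: (-3, 2)
layer 2 (phototaxis) idle — unchanged: (-3, 2)
layer 3 (return_home) active — inhibits: none
layer 4 (cruise) idle — unchanged: none
layer 5 (dock) active — suppresses: (-3, -1)
layer 6 (halt) active — suppresses: (-1, -1)
→ actuator (-1, -1)
position: (4, 1) + (-1, -1) = (3, 0)

3 0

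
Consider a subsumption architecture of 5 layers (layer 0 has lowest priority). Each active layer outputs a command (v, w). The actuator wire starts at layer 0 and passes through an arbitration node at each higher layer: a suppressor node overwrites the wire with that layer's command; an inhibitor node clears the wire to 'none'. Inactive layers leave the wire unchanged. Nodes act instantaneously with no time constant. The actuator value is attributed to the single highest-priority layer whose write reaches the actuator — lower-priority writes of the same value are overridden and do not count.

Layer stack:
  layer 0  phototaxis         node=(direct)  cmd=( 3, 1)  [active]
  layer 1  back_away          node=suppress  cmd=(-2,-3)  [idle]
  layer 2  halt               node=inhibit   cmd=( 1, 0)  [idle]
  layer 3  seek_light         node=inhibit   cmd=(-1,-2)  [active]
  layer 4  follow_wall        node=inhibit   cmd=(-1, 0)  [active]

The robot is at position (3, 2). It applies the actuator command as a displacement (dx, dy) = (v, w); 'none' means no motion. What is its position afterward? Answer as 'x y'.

3 2

[0] phototaxis on; wire := (3, 1)
[1] back_away off; pass (3, 1)
[2] halt off; pass (3, 1)
[3] seek_light on (inhibit); wire := none
[4] follow_wall on (inhibit); wire := none
output none
position: (3, 2) + none = (3, 2)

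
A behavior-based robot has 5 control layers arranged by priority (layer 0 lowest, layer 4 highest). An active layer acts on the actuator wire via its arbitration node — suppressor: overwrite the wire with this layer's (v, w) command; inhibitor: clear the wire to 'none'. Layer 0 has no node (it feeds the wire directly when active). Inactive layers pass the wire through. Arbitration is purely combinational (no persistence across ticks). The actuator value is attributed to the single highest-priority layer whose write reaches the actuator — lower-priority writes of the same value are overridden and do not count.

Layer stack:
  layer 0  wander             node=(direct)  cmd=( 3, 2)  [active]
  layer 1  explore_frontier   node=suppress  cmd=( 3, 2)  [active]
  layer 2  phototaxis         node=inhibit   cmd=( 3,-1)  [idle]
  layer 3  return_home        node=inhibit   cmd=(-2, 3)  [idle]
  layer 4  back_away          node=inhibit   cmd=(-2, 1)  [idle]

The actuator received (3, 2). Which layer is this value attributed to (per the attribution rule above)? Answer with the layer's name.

explore_frontier

layer 0 (wander) active — direct: (3, 2)
layer 1 (explore_frontier) active — suppresses: (3, 2)
layer 2 (phototaxis) idle — unchanged: (3, 2)
layer 3 (return_home) idle — unchanged: (3, 2)
layer 4 (back_away) idle — unchanged: (3, 2)
→ actuator (3, 2)
last writer: layer 1 = explore_frontier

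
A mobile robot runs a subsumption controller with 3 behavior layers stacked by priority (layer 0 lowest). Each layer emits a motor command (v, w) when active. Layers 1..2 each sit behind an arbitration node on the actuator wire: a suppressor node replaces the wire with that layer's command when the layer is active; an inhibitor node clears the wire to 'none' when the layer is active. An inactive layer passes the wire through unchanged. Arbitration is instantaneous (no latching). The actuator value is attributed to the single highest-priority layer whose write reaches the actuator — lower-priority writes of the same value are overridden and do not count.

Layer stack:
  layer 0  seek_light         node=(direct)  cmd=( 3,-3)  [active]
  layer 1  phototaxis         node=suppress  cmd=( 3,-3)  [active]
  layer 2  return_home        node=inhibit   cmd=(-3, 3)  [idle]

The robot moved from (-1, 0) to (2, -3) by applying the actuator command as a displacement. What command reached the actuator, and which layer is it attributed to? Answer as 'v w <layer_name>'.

3 -3 phototaxis

displacement = (2, -3) − (-1, 0) = (3, -3)
L0 seek_light: active, feeds wire = (3, -3)
L1 phototaxis: active, suppressor → wire = (3, -3)
L2 return_home: idle → wire stays (3, -3)
actuator = (3, -3) — from layer 1 (phototaxis)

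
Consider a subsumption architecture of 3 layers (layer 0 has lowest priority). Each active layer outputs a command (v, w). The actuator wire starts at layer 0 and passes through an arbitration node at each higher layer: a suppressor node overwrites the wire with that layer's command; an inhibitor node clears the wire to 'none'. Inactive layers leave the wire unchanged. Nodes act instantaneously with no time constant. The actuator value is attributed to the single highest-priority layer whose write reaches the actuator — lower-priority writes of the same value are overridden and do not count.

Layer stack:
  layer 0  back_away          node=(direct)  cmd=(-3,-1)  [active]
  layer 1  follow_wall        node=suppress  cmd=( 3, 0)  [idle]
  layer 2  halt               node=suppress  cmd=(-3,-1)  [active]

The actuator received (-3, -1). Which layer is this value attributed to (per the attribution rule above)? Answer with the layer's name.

halt

layer 0 (back_away) active — direct: (-3, -1)
layer 1 (follow_wall) idle — unchanged: (-3, -1)
layer 2 (halt) active — suppresses: (-3, -1)
→ actuator (-3, -1)
last writer: layer 2 = halt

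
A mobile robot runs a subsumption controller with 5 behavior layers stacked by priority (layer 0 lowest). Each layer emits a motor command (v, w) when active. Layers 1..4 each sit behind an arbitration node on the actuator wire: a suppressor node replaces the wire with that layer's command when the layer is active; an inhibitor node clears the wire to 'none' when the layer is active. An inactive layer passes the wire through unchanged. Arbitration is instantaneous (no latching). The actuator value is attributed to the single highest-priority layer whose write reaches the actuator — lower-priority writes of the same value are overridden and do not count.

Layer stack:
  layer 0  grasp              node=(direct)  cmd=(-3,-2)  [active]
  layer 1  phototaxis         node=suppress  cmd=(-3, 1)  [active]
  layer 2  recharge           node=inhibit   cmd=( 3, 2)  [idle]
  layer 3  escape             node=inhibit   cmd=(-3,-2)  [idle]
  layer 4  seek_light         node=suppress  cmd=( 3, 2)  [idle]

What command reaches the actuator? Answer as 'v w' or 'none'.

-3 1

L0 grasp: active, feeds wire = (-3, -2)
L1 phototaxis: active, suppressor → wire = (-3, 1)
L2 recharge: idle → wire stays (-3, 1)
L3 escape: idle → wire stays (-3, 1)
L4 seek_light: idle → wire stays (-3, 1)
actuator = (-3, 1)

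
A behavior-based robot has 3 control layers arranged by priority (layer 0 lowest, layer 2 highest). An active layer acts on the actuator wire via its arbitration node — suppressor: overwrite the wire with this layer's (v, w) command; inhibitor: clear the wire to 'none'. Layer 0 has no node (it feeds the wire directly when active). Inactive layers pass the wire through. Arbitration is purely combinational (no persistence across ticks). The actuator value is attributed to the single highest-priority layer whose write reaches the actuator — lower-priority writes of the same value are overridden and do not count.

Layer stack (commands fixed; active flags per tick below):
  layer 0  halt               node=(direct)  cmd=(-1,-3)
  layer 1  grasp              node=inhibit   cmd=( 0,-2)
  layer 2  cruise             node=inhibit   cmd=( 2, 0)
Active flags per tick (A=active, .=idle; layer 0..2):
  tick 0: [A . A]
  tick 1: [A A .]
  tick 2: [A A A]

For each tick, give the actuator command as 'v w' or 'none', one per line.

tick 0:
  L0 halt: active, feeds wire = (-1, -3)
  L1 grasp: idle → wire stays (-1, -3)
  L2 cruise: active, inhibitor → wire = none
  actuator = none
tick 1:
  L0 halt: active, feeds wire = (-1, -3)
  L1 grasp: active, inhibitor → wire = none
  L2 cruise: idle → wire stays none
  actuator = none
tick 2:
  L0 halt: active, feeds wire = (-1, -3)
  L1 grasp: active, inhibitor → wire = none
  L2 cruise: active, inhibitor → wire = none
  actuator = none

none
none
none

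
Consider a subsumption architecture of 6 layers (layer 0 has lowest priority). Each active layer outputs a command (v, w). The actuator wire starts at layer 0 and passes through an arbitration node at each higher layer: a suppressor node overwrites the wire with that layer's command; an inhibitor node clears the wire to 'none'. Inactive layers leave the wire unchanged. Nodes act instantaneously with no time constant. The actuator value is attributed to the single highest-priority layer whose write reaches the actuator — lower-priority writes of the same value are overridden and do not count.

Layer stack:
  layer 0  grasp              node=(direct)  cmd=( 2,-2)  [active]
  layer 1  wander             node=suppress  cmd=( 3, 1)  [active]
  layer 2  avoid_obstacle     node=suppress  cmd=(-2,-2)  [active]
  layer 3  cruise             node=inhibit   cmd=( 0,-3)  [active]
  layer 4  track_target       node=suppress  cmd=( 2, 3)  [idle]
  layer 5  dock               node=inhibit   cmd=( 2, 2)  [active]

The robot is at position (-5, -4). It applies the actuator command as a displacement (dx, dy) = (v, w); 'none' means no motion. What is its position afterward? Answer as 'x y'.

layer 0 (grasp) active — direct: (2, -2)
layer 1 (wander) active — suppresses: (3, 1)
layer 2 (avoid_obstacle) active — suppresses: (-2, -2)
layer 3 (cruise) active — inhibits: none
layer 4 (track_target) idle — unchanged: none
layer 5 (dock) active — inhibits: none
→ actuator none
position: (-5, -4) + none = (-5, -4)

-5 -4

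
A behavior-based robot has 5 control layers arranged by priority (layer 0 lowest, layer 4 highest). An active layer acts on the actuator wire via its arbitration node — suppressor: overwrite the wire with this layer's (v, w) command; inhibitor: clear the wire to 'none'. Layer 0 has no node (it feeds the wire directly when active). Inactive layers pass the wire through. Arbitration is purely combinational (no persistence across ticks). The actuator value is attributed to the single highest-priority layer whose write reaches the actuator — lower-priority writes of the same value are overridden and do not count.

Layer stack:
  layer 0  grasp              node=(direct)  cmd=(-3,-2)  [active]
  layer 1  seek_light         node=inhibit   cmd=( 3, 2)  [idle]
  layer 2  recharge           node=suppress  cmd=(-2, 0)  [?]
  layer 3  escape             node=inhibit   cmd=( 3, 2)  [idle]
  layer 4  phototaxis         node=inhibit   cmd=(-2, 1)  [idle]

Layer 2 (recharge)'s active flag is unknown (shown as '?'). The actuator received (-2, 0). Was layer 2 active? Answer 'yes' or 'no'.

If layer 2 is active=yes:
  actuator would be (-2, 0)
If layer 2 is active=no:
  actuator would be (-3, -2)
Observed (-2, 0), so layer 2 was active.

yes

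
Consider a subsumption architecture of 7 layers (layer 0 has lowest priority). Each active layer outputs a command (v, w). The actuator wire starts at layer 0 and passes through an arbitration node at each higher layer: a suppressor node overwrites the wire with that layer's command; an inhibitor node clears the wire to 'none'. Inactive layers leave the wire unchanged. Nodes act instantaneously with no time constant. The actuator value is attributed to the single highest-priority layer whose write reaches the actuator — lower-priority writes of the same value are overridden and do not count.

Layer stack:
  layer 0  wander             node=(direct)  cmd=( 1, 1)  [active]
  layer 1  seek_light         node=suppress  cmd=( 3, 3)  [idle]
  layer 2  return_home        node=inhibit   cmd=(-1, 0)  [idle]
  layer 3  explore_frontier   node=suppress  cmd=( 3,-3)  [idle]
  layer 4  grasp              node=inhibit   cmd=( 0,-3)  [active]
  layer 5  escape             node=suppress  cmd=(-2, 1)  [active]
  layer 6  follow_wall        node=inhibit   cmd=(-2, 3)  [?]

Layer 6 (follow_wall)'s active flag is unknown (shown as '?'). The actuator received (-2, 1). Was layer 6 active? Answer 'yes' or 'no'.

If layer 6 is active=yes:
  actuator would be none
If layer 6 is active=no:
  actuator would be (-2, 1)
Observed (-2, 1), so layer 6 was idle.

no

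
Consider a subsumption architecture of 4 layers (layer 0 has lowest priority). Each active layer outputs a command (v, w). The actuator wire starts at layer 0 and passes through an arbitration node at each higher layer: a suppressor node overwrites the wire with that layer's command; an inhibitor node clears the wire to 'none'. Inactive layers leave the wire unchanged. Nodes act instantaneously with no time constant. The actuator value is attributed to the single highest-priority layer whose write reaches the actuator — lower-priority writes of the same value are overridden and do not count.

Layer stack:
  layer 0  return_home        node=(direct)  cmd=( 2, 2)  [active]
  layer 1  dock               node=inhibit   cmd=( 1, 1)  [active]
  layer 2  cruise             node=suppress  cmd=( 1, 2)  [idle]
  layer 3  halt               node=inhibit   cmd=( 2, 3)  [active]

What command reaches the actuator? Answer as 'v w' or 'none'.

none

L0 return_home: active, feeds wire = (2, 2)
L1 dock: active, inhibitor → wire = none
L2 cruise: idle → wire stays none
L3 halt: active, inhibitor → wire = none
actuator = none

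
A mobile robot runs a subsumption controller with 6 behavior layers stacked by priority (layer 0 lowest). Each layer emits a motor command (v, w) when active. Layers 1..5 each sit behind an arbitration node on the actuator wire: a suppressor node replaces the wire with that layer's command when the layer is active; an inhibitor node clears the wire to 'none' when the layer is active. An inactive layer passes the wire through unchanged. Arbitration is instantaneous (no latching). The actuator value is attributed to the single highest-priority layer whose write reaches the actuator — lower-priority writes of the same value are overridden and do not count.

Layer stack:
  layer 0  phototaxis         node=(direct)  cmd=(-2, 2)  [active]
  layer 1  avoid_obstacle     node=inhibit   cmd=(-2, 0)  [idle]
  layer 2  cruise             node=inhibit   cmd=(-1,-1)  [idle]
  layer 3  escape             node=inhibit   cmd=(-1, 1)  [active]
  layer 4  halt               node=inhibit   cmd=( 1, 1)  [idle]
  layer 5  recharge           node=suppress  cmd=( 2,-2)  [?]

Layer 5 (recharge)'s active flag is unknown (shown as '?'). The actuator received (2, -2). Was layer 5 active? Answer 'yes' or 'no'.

If layer 5 is active=yes:
  actuator would be (2, -2)
If layer 5 is active=no:
  actuator would be none
Observed (2, -2), so layer 5 was active.

yes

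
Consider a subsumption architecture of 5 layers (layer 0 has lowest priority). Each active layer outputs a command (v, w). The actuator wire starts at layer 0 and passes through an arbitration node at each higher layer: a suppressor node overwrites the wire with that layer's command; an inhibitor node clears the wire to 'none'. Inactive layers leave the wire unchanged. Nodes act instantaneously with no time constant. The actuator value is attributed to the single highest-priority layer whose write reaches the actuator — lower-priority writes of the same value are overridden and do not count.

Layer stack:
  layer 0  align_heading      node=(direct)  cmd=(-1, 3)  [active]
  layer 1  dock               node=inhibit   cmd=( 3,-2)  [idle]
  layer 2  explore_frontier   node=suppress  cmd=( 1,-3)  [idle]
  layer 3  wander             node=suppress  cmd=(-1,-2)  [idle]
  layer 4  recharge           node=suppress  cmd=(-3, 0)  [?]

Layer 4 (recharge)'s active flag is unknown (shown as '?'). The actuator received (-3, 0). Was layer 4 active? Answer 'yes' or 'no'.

If layer 4 is active=yes:
  actuator would be (-3, 0)
If layer 4 is active=no:
  actuator would be (-1, 3)
Observed (-3, 0), so layer 4 was active.

yes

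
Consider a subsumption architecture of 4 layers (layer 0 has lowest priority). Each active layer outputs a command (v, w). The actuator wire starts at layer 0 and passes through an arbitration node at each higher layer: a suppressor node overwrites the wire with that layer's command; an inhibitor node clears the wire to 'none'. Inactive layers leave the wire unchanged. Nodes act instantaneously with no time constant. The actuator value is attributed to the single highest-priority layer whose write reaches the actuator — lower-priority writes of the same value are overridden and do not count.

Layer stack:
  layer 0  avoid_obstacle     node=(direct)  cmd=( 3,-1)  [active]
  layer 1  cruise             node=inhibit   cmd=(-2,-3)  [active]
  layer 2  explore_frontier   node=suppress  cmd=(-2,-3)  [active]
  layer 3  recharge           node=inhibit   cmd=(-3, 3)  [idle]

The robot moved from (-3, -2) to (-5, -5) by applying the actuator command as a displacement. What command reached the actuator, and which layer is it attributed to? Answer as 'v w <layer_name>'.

-2 -3 explore_frontier

displacement = (-5, -5) − (-3, -2) = (-2, -3)
L0 avoid_obstacle: active, feeds wire = (3, -1)
L1 cruise: active, inhibitor → wire = none
L2 explore_frontier: active, suppressor → wire = (-2, -3)
L3 recharge: idle → wire stays (-2, -3)
actuator = (-2, -3) — from layer 2 (explore_frontier)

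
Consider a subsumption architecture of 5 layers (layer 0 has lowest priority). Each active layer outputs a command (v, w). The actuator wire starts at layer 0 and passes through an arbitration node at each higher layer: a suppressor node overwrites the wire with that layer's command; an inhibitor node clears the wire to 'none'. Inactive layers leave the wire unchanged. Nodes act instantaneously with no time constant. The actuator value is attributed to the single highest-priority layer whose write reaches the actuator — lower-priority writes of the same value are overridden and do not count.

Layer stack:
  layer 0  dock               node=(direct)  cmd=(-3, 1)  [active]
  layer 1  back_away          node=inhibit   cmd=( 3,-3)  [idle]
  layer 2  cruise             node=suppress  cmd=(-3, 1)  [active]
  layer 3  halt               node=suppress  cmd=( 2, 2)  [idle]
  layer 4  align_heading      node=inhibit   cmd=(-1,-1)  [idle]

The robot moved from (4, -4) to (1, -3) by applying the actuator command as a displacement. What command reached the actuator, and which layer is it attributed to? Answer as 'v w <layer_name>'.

-3 1 cruise

displacement = (1, -3) − (4, -4) = (-3, 1)
layer 0 (dock) active — direct: (-3, 1)
layer 1 (back_away) idle — unchanged: (-3, 1)
layer 2 (cruise) active — suppresses: (-3, 1)
layer 3 (halt) idle — unchanged: (-3, 1)
layer 4 (align_heading) idle — unchanged: (-3, 1)
→ actuator (-3, 1) — from layer 2 (cruise)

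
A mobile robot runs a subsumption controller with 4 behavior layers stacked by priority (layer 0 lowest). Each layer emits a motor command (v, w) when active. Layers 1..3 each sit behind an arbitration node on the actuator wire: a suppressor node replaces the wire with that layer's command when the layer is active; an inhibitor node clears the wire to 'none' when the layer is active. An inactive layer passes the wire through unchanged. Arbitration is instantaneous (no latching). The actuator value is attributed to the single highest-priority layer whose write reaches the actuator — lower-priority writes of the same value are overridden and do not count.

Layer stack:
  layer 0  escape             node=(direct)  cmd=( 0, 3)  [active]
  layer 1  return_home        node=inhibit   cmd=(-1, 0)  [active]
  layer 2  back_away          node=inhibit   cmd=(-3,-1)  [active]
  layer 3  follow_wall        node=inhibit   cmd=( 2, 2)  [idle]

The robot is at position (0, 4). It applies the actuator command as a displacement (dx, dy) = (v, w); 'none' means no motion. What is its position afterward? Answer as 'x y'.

0 4

layer 0 (escape) active — direct: (0, 3)
layer 1 (return_home) active — inhibits: none
layer 2 (back_away) active — inhibits: none
layer 3 (follow_wall) idle — unchanged: none
→ actuator none
position: (0, 4) + none = (0, 4)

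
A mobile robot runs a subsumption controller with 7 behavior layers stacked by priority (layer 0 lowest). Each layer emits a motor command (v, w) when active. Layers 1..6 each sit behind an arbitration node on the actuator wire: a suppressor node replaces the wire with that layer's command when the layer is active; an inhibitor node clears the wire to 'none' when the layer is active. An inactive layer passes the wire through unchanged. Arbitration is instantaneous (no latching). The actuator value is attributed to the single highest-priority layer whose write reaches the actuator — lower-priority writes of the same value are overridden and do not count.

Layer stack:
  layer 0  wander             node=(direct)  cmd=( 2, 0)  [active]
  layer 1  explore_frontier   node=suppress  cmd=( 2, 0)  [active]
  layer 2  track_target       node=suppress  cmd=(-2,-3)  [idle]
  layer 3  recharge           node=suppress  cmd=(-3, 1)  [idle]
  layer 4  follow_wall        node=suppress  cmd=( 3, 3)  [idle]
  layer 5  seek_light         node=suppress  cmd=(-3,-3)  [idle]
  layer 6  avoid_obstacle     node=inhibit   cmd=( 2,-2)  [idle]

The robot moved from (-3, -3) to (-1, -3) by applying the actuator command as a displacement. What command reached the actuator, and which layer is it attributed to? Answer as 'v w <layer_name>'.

displacement = (-1, -3) − (-3, -3) = (2, 0)
layer 0 (wander) active — direct: (2, 0)
layer 1 (explore_frontier) active — suppresses: (2, 0)
layer 2 (track_target) idle — unchanged: (2, 0)
layer 3 (recharge) idle — unchanged: (2, 0)
layer 4 (follow_wall) idle — unchanged: (2, 0)
layer 5 (seek_light) idle — unchanged: (2, 0)
layer 6 (avoid_obstacle) idle — unchanged: (2, 0)
→ actuator (2, 0) — from layer 1 (explore_frontier)

2 0 explore_frontier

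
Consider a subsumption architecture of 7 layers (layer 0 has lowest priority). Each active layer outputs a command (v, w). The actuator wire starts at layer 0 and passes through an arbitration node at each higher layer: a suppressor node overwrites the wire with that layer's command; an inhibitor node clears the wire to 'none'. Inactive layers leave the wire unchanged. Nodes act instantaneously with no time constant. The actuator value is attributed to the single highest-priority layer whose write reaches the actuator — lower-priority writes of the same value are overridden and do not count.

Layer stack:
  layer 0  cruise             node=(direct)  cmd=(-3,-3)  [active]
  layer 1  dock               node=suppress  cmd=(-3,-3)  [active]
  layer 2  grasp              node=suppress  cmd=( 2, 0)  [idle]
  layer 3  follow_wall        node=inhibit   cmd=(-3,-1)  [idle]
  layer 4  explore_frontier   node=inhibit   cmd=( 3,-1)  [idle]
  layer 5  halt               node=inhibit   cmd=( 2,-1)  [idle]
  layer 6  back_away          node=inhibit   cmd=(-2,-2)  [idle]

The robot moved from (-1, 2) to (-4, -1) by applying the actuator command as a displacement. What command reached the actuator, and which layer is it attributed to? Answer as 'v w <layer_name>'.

displacement = (-4, -1) − (-1, 2) = (-3, -3)
L0 cruise: active, feeds wire = (-3, -3)
L1 dock: active, suppressor → wire = (-3, -3)
L2 grasp: idle → wire stays (-3, -3)
L3 follow_wall: idle → wire stays (-3, -3)
L4 explore_frontier: idle → wire stays (-3, -3)
L5 halt: idle → wire stays (-3, -3)
L6 back_away: idle → wire stays (-3, -3)
actuator = (-3, -3) — from layer 1 (dock)

-3 -3 dock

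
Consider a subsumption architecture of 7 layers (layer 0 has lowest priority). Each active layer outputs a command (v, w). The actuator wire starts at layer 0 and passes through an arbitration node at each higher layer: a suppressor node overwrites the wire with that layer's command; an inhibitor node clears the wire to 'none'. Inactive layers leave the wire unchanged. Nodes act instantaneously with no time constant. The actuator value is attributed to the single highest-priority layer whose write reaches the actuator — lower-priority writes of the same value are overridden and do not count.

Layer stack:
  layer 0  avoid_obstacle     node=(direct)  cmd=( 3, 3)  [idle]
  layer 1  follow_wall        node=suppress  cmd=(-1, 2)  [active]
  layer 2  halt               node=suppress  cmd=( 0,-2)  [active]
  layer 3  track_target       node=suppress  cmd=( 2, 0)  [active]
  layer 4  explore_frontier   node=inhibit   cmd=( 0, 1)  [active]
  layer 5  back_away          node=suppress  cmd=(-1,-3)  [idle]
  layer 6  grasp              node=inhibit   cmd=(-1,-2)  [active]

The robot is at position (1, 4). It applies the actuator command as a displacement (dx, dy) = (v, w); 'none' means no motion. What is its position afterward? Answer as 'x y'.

1 4

L0 avoid_obstacle: idle → wire = none
L1 follow_wall: active, suppressor → wire = (-1, 2)
L2 halt: active, suppressor → wire = (0, -2)
L3 track_target: active, suppressor → wire = (2, 0)
L4 explore_frontier: active, inhibitor → wire = none
L5 back_away: idle → wire stays none
L6 grasp: active, inhibitor → wire = none
actuator = none
position: (1, 4) + none = (1, 4)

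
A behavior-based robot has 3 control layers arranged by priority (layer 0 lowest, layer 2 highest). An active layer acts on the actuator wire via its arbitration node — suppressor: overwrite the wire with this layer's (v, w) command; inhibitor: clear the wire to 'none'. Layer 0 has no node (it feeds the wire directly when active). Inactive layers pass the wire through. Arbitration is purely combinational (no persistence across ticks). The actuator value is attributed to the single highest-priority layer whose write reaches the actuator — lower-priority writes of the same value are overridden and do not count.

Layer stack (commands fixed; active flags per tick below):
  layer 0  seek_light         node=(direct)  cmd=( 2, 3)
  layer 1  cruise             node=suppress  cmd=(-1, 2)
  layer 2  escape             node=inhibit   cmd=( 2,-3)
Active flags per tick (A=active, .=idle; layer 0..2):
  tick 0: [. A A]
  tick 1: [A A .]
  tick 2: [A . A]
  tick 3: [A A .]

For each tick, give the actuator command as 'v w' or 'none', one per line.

tick 0:
  L0 seek_light: idle → wire = none
  L1 cruise: active, suppressor → wire = (-1, 2)
  L2 escape: active, inhibitor → wire = none
  actuator = none
tick 1:
  L0 seek_light: active, feeds wire = (2, 3)
  L1 cruise: active, suppressor → wire = (-1, 2)
  L2 escape: idle → wire stays (-1, 2)
  actuator = (-1, 2)
tick 2:
  L0 seek_light: active, feeds wire = (2, 3)
  L1 cruise: idle → wire stays (2, 3)
  L2 escape: active, inhibitor → wire = none
  actuator = none
tick 3:
  L0 seek_light: active, feeds wire = (2, 3)
  L1 cruise: active, suppressor → wire = (-1, 2)
  L2 escape: idle → wire stays (-1, 2)
  actuator = (-1, 2)

none
-1 2
none
-1 2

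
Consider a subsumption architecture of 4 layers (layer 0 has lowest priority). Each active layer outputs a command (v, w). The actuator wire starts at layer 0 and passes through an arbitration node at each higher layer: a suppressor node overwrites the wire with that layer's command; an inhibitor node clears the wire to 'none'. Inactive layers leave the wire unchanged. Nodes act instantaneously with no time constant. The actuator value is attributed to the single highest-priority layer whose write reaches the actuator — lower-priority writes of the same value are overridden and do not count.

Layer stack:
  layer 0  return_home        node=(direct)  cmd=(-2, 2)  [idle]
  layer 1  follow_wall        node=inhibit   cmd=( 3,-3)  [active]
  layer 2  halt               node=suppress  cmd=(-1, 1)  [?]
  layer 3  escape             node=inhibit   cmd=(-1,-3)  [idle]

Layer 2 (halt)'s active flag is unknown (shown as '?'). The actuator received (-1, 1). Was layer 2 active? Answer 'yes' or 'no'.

If layer 2 is active=yes:
  actuator would be (-1, 1)
If layer 2 is active=no:
  actuator would be none
Observed (-1, 1), so layer 2 was active.

yes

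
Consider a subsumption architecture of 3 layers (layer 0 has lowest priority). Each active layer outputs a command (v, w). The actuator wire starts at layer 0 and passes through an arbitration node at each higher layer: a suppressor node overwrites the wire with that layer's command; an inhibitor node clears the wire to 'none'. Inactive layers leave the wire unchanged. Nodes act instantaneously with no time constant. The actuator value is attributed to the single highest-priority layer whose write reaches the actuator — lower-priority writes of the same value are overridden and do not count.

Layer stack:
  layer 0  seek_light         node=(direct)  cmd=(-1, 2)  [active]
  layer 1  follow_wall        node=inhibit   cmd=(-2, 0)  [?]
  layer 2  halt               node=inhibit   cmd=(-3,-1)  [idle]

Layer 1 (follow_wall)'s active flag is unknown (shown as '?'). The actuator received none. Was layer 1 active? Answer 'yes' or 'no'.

yes

If layer 1 is active=yes:
  actuator would be none
If layer 1 is active=no:
  actuator would be (-1, 2)
Observed none, so layer 1 was active.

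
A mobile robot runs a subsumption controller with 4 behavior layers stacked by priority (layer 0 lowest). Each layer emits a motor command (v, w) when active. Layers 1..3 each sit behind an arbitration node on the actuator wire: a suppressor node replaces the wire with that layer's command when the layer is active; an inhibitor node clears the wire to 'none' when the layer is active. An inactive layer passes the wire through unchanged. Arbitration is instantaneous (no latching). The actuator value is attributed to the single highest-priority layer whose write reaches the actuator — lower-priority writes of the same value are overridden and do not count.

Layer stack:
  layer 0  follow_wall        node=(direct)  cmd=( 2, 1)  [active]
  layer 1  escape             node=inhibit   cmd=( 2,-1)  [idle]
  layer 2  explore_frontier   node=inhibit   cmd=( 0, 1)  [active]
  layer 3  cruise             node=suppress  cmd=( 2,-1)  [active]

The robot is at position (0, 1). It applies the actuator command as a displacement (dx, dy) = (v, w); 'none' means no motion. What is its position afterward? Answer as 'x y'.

L0 follow_wall: active, feeds wire = (2, 1)
L1 escape: idle → wire stays (2, 1)
L2 explore_frontier: active, inhibitor → wire = none
L3 cruise: active, suppressor → wire = (2, -1)
actuator = (2, -1)
position: (0, 1) + (2, -1) = (2, 0)

2 0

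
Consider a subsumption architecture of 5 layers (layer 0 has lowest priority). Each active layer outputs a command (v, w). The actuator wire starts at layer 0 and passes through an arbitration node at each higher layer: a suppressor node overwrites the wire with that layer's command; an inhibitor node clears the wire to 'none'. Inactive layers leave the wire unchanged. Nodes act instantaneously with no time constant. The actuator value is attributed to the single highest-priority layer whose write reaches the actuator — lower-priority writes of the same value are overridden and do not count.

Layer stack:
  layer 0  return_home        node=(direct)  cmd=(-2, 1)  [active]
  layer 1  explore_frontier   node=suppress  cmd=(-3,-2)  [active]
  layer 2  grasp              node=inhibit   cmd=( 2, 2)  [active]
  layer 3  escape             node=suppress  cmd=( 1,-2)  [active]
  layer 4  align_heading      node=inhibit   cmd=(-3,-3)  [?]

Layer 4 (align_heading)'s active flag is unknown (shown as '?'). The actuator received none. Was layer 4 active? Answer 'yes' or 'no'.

If layer 4 is active=yes:
  actuator would be none
If layer 4 is active=no:
  actuator would be (1, -2)
Observed none, so layer 4 was active.

yes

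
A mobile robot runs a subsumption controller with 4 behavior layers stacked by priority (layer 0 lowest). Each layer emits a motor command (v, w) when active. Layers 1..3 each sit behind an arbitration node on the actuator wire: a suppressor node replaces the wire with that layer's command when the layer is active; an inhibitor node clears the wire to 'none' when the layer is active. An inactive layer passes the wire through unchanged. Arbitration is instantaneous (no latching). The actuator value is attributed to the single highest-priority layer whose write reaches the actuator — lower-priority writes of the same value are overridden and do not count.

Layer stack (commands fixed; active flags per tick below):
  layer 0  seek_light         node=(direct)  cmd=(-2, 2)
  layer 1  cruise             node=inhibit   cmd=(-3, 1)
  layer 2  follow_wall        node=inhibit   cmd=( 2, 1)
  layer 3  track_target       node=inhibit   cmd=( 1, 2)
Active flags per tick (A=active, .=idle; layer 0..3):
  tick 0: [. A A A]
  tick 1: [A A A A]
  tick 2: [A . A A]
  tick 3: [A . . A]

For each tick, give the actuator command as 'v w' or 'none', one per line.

tick 0:
  layer 0 (seek_light) idle — none
  layer 1 (cruise) active — inhibits: none
  layer 2 (follow_wall) active — inhibits: none
  layer 3 (track_target) active — inhibits: none
  → actuator none
tick 1:
  layer 0 (seek_light) active — direct: (-2, 2)
  layer 1 (cruise) active — inhibits: none
  layer 2 (follow_wall) active — inhibits: none
  layer 3 (track_target) active — inhibits: none
  → actuator none
tick 2:
  layer 0 (seek_light) active — direct: (-2, 2)
  layer 1 (cruise) idle — unchanged: (-2, 2)
  layer 2 (follow_wall) active — inhibits: none
  layer 3 (track_target) active — inhibits: none
  → actuator none
tick 3:
  layer 0 (seek_light) active — direct: (-2, 2)
  layer 1 (cruise) idle — unchanged: (-2, 2)
  layer 2 (follow_wall) idle — unchanged: (-2, 2)
  layer 3 (track_target) active — inhibits: none
  → actuator none

none
none
none
none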